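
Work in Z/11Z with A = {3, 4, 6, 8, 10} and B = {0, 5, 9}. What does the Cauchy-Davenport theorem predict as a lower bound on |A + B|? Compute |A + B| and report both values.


Cauchy-Davenport: |A + B| ≥ min(p, |A| + |B| - 1) for A, B nonempty in Z/pZ.
|A| = 5, |B| = 3, p = 11.
CD lower bound = min(11, 5 + 3 - 1) = min(11, 7) = 7.
Compute A + B mod 11 directly:
a = 3: 3+0=3, 3+5=8, 3+9=1
a = 4: 4+0=4, 4+5=9, 4+9=2
a = 6: 6+0=6, 6+5=0, 6+9=4
a = 8: 8+0=8, 8+5=2, 8+9=6
a = 10: 10+0=10, 10+5=4, 10+9=8
A + B = {0, 1, 2, 3, 4, 6, 8, 9, 10}, so |A + B| = 9.
Verify: 9 ≥ 7? Yes ✓.

CD lower bound = 7, actual |A + B| = 9.


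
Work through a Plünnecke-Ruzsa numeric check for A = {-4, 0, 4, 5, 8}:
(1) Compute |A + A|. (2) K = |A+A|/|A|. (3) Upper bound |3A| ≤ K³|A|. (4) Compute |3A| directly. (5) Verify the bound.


|A| = 5.
Step 1: Compute A + A by enumerating all 25 pairs.
A + A = {-8, -4, 0, 1, 4, 5, 8, 9, 10, 12, 13, 16}, so |A + A| = 12.
Step 2: Doubling constant K = |A + A|/|A| = 12/5 = 12/5 ≈ 2.4000.
Step 3: Plünnecke-Ruzsa gives |3A| ≤ K³·|A| = (2.4000)³ · 5 ≈ 69.1200.
Step 4: Compute 3A = A + A + A directly by enumerating all triples (a,b,c) ∈ A³; |3A| = 22.
Step 5: Check 22 ≤ 69.1200? Yes ✓.

K = 12/5, Plünnecke-Ruzsa bound K³|A| ≈ 69.1200, |3A| = 22, inequality holds.


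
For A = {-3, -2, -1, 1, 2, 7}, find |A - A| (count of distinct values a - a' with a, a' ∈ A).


A - A = {a - a' : a, a' ∈ A}; |A| = 6.
Bounds: 2|A|-1 ≤ |A - A| ≤ |A|² - |A| + 1, i.e. 11 ≤ |A - A| ≤ 31.
Note: 0 ∈ A - A always (from a - a). The set is symmetric: if d ∈ A - A then -d ∈ A - A.
Enumerate nonzero differences d = a - a' with a > a' (then include -d):
Positive differences: {1, 2, 3, 4, 5, 6, 8, 9, 10}
Full difference set: {0} ∪ (positive diffs) ∪ (negative diffs).
|A - A| = 1 + 2·9 = 19 (matches direct enumeration: 19).

|A - A| = 19


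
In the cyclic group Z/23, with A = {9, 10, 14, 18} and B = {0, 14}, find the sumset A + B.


Work in Z/23Z: reduce every sum a + b modulo 23.
Enumerate all 8 pairs:
a = 9: 9+0=9, 9+14=0
a = 10: 10+0=10, 10+14=1
a = 14: 14+0=14, 14+14=5
a = 18: 18+0=18, 18+14=9
Distinct residues collected: {0, 1, 5, 9, 10, 14, 18}
|A + B| = 7 (out of 23 total residues).

A + B = {0, 1, 5, 9, 10, 14, 18}


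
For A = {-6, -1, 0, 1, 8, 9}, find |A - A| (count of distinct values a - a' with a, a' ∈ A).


A - A = {a - a' : a, a' ∈ A}; |A| = 6.
Bounds: 2|A|-1 ≤ |A - A| ≤ |A|² - |A| + 1, i.e. 11 ≤ |A - A| ≤ 31.
Note: 0 ∈ A - A always (from a - a). The set is symmetric: if d ∈ A - A then -d ∈ A - A.
Enumerate nonzero differences d = a - a' with a > a' (then include -d):
Positive differences: {1, 2, 5, 6, 7, 8, 9, 10, 14, 15}
Full difference set: {0} ∪ (positive diffs) ∪ (negative diffs).
|A - A| = 1 + 2·10 = 21 (matches direct enumeration: 21).

|A - A| = 21


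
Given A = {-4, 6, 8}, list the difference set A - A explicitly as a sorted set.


A - A = {a - a' : a, a' ∈ A}.
Compute a - a' for each ordered pair (a, a'):
a = -4: -4--4=0, -4-6=-10, -4-8=-12
a = 6: 6--4=10, 6-6=0, 6-8=-2
a = 8: 8--4=12, 8-6=2, 8-8=0
Collecting distinct values (and noting 0 appears from a-a):
A - A = {-12, -10, -2, 0, 2, 10, 12}
|A - A| = 7

A - A = {-12, -10, -2, 0, 2, 10, 12}


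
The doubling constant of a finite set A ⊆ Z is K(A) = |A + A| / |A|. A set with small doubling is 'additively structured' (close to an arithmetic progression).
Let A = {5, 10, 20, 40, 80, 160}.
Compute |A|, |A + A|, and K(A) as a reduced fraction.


|A| = 6.
Compute A + A by enumerating all 36 pairs.
A + A = {10, 15, 20, 25, 30, 40, 45, 50, 60, 80, 85, 90, 100, 120, 160, 165, 170, 180, 200, 240, 320}, so |A + A| = 21.
K = |A + A| / |A| = 21/6 = 7/2 ≈ 3.5000.
Reference: AP of size 6 gives K = 11/6 ≈ 1.8333; a fully generic set of size 6 gives K ≈ 3.5000.

|A| = 6, |A + A| = 21, K = 21/6 = 7/2.


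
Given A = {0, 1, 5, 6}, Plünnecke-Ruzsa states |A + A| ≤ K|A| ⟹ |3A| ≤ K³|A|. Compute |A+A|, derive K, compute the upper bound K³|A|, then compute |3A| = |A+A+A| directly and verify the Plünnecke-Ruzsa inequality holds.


|A| = 4.
Step 1: Compute A + A by enumerating all 16 pairs.
A + A = {0, 1, 2, 5, 6, 7, 10, 11, 12}, so |A + A| = 9.
Step 2: Doubling constant K = |A + A|/|A| = 9/4 = 9/4 ≈ 2.2500.
Step 3: Plünnecke-Ruzsa gives |3A| ≤ K³·|A| = (2.2500)³ · 4 ≈ 45.5625.
Step 4: Compute 3A = A + A + A directly by enumerating all triples (a,b,c) ∈ A³; |3A| = 16.
Step 5: Check 16 ≤ 45.5625? Yes ✓.

K = 9/4, Plünnecke-Ruzsa bound K³|A| ≈ 45.5625, |3A| = 16, inequality holds.


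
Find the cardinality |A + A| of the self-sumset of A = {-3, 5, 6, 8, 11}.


A + A = {a + a' : a, a' ∈ A}; |A| = 5.
General bounds: 2|A| - 1 ≤ |A + A| ≤ |A|(|A|+1)/2, i.e. 9 ≤ |A + A| ≤ 15.
Lower bound 2|A|-1 is attained iff A is an arithmetic progression.
Enumerate sums a + a' for a ≤ a' (symmetric, so this suffices):
a = -3: -3+-3=-6, -3+5=2, -3+6=3, -3+8=5, -3+11=8
a = 5: 5+5=10, 5+6=11, 5+8=13, 5+11=16
a = 6: 6+6=12, 6+8=14, 6+11=17
a = 8: 8+8=16, 8+11=19
a = 11: 11+11=22
Distinct sums: {-6, 2, 3, 5, 8, 10, 11, 12, 13, 14, 16, 17, 19, 22}
|A + A| = 14

|A + A| = 14


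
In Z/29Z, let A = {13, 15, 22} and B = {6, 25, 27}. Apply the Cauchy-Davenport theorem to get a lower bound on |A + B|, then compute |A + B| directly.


Cauchy-Davenport: |A + B| ≥ min(p, |A| + |B| - 1) for A, B nonempty in Z/pZ.
|A| = 3, |B| = 3, p = 29.
CD lower bound = min(29, 3 + 3 - 1) = min(29, 5) = 5.
Compute A + B mod 29 directly:
a = 13: 13+6=19, 13+25=9, 13+27=11
a = 15: 15+6=21, 15+25=11, 15+27=13
a = 22: 22+6=28, 22+25=18, 22+27=20
A + B = {9, 11, 13, 18, 19, 20, 21, 28}, so |A + B| = 8.
Verify: 8 ≥ 5? Yes ✓.

CD lower bound = 5, actual |A + B| = 8.


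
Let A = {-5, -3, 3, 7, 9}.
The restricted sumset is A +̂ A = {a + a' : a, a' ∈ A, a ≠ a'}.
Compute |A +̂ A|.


Restricted sumset: A +̂ A = {a + a' : a ∈ A, a' ∈ A, a ≠ a'}.
Equivalently, take A + A and drop any sum 2a that is achievable ONLY as a + a for a ∈ A (i.e. sums representable only with equal summands).
Enumerate pairs (a, a') with a < a' (symmetric, so each unordered pair gives one sum; this covers all a ≠ a'):
  -5 + -3 = -8
  -5 + 3 = -2
  -5 + 7 = 2
  -5 + 9 = 4
  -3 + 3 = 0
  -3 + 7 = 4
  -3 + 9 = 6
  3 + 7 = 10
  3 + 9 = 12
  7 + 9 = 16
Collected distinct sums: {-8, -2, 0, 2, 4, 6, 10, 12, 16}
|A +̂ A| = 9
(Reference bound: |A +̂ A| ≥ 2|A| - 3 for |A| ≥ 2, with |A| = 5 giving ≥ 7.)

|A +̂ A| = 9


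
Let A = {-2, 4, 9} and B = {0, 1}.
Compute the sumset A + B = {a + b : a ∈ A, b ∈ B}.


A + B = {a + b : a ∈ A, b ∈ B}.
Enumerate all |A|·|B| = 3·2 = 6 pairs (a, b) and collect distinct sums.
a = -2: -2+0=-2, -2+1=-1
a = 4: 4+0=4, 4+1=5
a = 9: 9+0=9, 9+1=10
Collecting distinct sums: A + B = {-2, -1, 4, 5, 9, 10}
|A + B| = 6

A + B = {-2, -1, 4, 5, 9, 10}


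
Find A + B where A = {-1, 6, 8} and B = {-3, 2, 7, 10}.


A + B = {a + b : a ∈ A, b ∈ B}.
Enumerate all |A|·|B| = 3·4 = 12 pairs (a, b) and collect distinct sums.
a = -1: -1+-3=-4, -1+2=1, -1+7=6, -1+10=9
a = 6: 6+-3=3, 6+2=8, 6+7=13, 6+10=16
a = 8: 8+-3=5, 8+2=10, 8+7=15, 8+10=18
Collecting distinct sums: A + B = {-4, 1, 3, 5, 6, 8, 9, 10, 13, 15, 16, 18}
|A + B| = 12

A + B = {-4, 1, 3, 5, 6, 8, 9, 10, 13, 15, 16, 18}


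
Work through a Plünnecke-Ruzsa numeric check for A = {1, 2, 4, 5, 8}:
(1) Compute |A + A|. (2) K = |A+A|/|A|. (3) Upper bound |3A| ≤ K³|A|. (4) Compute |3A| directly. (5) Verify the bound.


|A| = 5.
Step 1: Compute A + A by enumerating all 25 pairs.
A + A = {2, 3, 4, 5, 6, 7, 8, 9, 10, 12, 13, 16}, so |A + A| = 12.
Step 2: Doubling constant K = |A + A|/|A| = 12/5 = 12/5 ≈ 2.4000.
Step 3: Plünnecke-Ruzsa gives |3A| ≤ K³·|A| = (2.4000)³ · 5 ≈ 69.1200.
Step 4: Compute 3A = A + A + A directly by enumerating all triples (a,b,c) ∈ A³; |3A| = 19.
Step 5: Check 19 ≤ 69.1200? Yes ✓.

K = 12/5, Plünnecke-Ruzsa bound K³|A| ≈ 69.1200, |3A| = 19, inequality holds.


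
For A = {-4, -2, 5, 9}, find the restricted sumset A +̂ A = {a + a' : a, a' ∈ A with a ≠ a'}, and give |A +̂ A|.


Restricted sumset: A +̂ A = {a + a' : a ∈ A, a' ∈ A, a ≠ a'}.
Equivalently, take A + A and drop any sum 2a that is achievable ONLY as a + a for a ∈ A (i.e. sums representable only with equal summands).
Enumerate pairs (a, a') with a < a' (symmetric, so each unordered pair gives one sum; this covers all a ≠ a'):
  -4 + -2 = -6
  -4 + 5 = 1
  -4 + 9 = 5
  -2 + 5 = 3
  -2 + 9 = 7
  5 + 9 = 14
Collected distinct sums: {-6, 1, 3, 5, 7, 14}
|A +̂ A| = 6
(Reference bound: |A +̂ A| ≥ 2|A| - 3 for |A| ≥ 2, with |A| = 4 giving ≥ 5.)

|A +̂ A| = 6


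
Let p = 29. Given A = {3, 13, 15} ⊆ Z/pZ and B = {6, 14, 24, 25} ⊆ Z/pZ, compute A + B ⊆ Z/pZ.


Work in Z/29Z: reduce every sum a + b modulo 29.
Enumerate all 12 pairs:
a = 3: 3+6=9, 3+14=17, 3+24=27, 3+25=28
a = 13: 13+6=19, 13+14=27, 13+24=8, 13+25=9
a = 15: 15+6=21, 15+14=0, 15+24=10, 15+25=11
Distinct residues collected: {0, 8, 9, 10, 11, 17, 19, 21, 27, 28}
|A + B| = 10 (out of 29 total residues).

A + B = {0, 8, 9, 10, 11, 17, 19, 21, 27, 28}


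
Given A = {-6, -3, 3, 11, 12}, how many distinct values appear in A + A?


A + A = {a + a' : a, a' ∈ A}; |A| = 5.
General bounds: 2|A| - 1 ≤ |A + A| ≤ |A|(|A|+1)/2, i.e. 9 ≤ |A + A| ≤ 15.
Lower bound 2|A|-1 is attained iff A is an arithmetic progression.
Enumerate sums a + a' for a ≤ a' (symmetric, so this suffices):
a = -6: -6+-6=-12, -6+-3=-9, -6+3=-3, -6+11=5, -6+12=6
a = -3: -3+-3=-6, -3+3=0, -3+11=8, -3+12=9
a = 3: 3+3=6, 3+11=14, 3+12=15
a = 11: 11+11=22, 11+12=23
a = 12: 12+12=24
Distinct sums: {-12, -9, -6, -3, 0, 5, 6, 8, 9, 14, 15, 22, 23, 24}
|A + A| = 14

|A + A| = 14


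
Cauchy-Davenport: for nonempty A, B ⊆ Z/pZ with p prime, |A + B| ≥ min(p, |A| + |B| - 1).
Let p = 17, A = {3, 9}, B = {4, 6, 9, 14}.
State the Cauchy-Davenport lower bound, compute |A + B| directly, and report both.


Cauchy-Davenport: |A + B| ≥ min(p, |A| + |B| - 1) for A, B nonempty in Z/pZ.
|A| = 2, |B| = 4, p = 17.
CD lower bound = min(17, 2 + 4 - 1) = min(17, 5) = 5.
Compute A + B mod 17 directly:
a = 3: 3+4=7, 3+6=9, 3+9=12, 3+14=0
a = 9: 9+4=13, 9+6=15, 9+9=1, 9+14=6
A + B = {0, 1, 6, 7, 9, 12, 13, 15}, so |A + B| = 8.
Verify: 8 ≥ 5? Yes ✓.

CD lower bound = 5, actual |A + B| = 8.


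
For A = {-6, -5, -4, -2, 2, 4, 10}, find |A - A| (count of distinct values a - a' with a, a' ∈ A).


A - A = {a - a' : a, a' ∈ A}; |A| = 7.
Bounds: 2|A|-1 ≤ |A - A| ≤ |A|² - |A| + 1, i.e. 13 ≤ |A - A| ≤ 43.
Note: 0 ∈ A - A always (from a - a). The set is symmetric: if d ∈ A - A then -d ∈ A - A.
Enumerate nonzero differences d = a - a' with a > a' (then include -d):
Positive differences: {1, 2, 3, 4, 6, 7, 8, 9, 10, 12, 14, 15, 16}
Full difference set: {0} ∪ (positive diffs) ∪ (negative diffs).
|A - A| = 1 + 2·13 = 27 (matches direct enumeration: 27).

|A - A| = 27


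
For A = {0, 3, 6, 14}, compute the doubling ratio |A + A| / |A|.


|A| = 4.
Compute A + A by enumerating all 16 pairs.
A + A = {0, 3, 6, 9, 12, 14, 17, 20, 28}, so |A + A| = 9.
K = |A + A| / |A| = 9/4 (already in lowest terms) ≈ 2.2500.
Reference: AP of size 4 gives K = 7/4 ≈ 1.7500; a fully generic set of size 4 gives K ≈ 2.5000.

|A| = 4, |A + A| = 9, K = 9/4.


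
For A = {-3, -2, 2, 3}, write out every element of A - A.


A - A = {a - a' : a, a' ∈ A}.
Compute a - a' for each ordered pair (a, a'):
a = -3: -3--3=0, -3--2=-1, -3-2=-5, -3-3=-6
a = -2: -2--3=1, -2--2=0, -2-2=-4, -2-3=-5
a = 2: 2--3=5, 2--2=4, 2-2=0, 2-3=-1
a = 3: 3--3=6, 3--2=5, 3-2=1, 3-3=0
Collecting distinct values (and noting 0 appears from a-a):
A - A = {-6, -5, -4, -1, 0, 1, 4, 5, 6}
|A - A| = 9

A - A = {-6, -5, -4, -1, 0, 1, 4, 5, 6}


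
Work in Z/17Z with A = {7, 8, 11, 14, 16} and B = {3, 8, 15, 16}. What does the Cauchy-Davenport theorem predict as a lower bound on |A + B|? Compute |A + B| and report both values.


Cauchy-Davenport: |A + B| ≥ min(p, |A| + |B| - 1) for A, B nonempty in Z/pZ.
|A| = 5, |B| = 4, p = 17.
CD lower bound = min(17, 5 + 4 - 1) = min(17, 8) = 8.
Compute A + B mod 17 directly:
a = 7: 7+3=10, 7+8=15, 7+15=5, 7+16=6
a = 8: 8+3=11, 8+8=16, 8+15=6, 8+16=7
a = 11: 11+3=14, 11+8=2, 11+15=9, 11+16=10
a = 14: 14+3=0, 14+8=5, 14+15=12, 14+16=13
a = 16: 16+3=2, 16+8=7, 16+15=14, 16+16=15
A + B = {0, 2, 5, 6, 7, 9, 10, 11, 12, 13, 14, 15, 16}, so |A + B| = 13.
Verify: 13 ≥ 8? Yes ✓.

CD lower bound = 8, actual |A + B| = 13.


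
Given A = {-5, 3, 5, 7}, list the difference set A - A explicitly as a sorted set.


A - A = {a - a' : a, a' ∈ A}.
Compute a - a' for each ordered pair (a, a'):
a = -5: -5--5=0, -5-3=-8, -5-5=-10, -5-7=-12
a = 3: 3--5=8, 3-3=0, 3-5=-2, 3-7=-4
a = 5: 5--5=10, 5-3=2, 5-5=0, 5-7=-2
a = 7: 7--5=12, 7-3=4, 7-5=2, 7-7=0
Collecting distinct values (and noting 0 appears from a-a):
A - A = {-12, -10, -8, -4, -2, 0, 2, 4, 8, 10, 12}
|A - A| = 11

A - A = {-12, -10, -8, -4, -2, 0, 2, 4, 8, 10, 12}


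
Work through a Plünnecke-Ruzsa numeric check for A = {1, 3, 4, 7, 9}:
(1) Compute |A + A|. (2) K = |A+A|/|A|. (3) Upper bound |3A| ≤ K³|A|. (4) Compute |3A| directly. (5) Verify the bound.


|A| = 5.
Step 1: Compute A + A by enumerating all 25 pairs.
A + A = {2, 4, 5, 6, 7, 8, 10, 11, 12, 13, 14, 16, 18}, so |A + A| = 13.
Step 2: Doubling constant K = |A + A|/|A| = 13/5 = 13/5 ≈ 2.6000.
Step 3: Plünnecke-Ruzsa gives |3A| ≤ K³·|A| = (2.6000)³ · 5 ≈ 87.8800.
Step 4: Compute 3A = A + A + A directly by enumerating all triples (a,b,c) ∈ A³; |3A| = 22.
Step 5: Check 22 ≤ 87.8800? Yes ✓.

K = 13/5, Plünnecke-Ruzsa bound K³|A| ≈ 87.8800, |3A| = 22, inequality holds.


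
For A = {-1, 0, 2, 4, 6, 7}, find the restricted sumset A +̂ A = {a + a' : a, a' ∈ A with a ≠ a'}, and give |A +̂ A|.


Restricted sumset: A +̂ A = {a + a' : a ∈ A, a' ∈ A, a ≠ a'}.
Equivalently, take A + A and drop any sum 2a that is achievable ONLY as a + a for a ∈ A (i.e. sums representable only with equal summands).
Enumerate pairs (a, a') with a < a' (symmetric, so each unordered pair gives one sum; this covers all a ≠ a'):
  -1 + 0 = -1
  -1 + 2 = 1
  -1 + 4 = 3
  -1 + 6 = 5
  -1 + 7 = 6
  0 + 2 = 2
  0 + 4 = 4
  0 + 6 = 6
  0 + 7 = 7
  2 + 4 = 6
  2 + 6 = 8
  2 + 7 = 9
  4 + 6 = 10
  4 + 7 = 11
  6 + 7 = 13
Collected distinct sums: {-1, 1, 2, 3, 4, 5, 6, 7, 8, 9, 10, 11, 13}
|A +̂ A| = 13
(Reference bound: |A +̂ A| ≥ 2|A| - 3 for |A| ≥ 2, with |A| = 6 giving ≥ 9.)

|A +̂ A| = 13


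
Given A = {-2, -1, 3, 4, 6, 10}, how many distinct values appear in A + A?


A + A = {a + a' : a, a' ∈ A}; |A| = 6.
General bounds: 2|A| - 1 ≤ |A + A| ≤ |A|(|A|+1)/2, i.e. 11 ≤ |A + A| ≤ 21.
Lower bound 2|A|-1 is attained iff A is an arithmetic progression.
Enumerate sums a + a' for a ≤ a' (symmetric, so this suffices):
a = -2: -2+-2=-4, -2+-1=-3, -2+3=1, -2+4=2, -2+6=4, -2+10=8
a = -1: -1+-1=-2, -1+3=2, -1+4=3, -1+6=5, -1+10=9
a = 3: 3+3=6, 3+4=7, 3+6=9, 3+10=13
a = 4: 4+4=8, 4+6=10, 4+10=14
a = 6: 6+6=12, 6+10=16
a = 10: 10+10=20
Distinct sums: {-4, -3, -2, 1, 2, 3, 4, 5, 6, 7, 8, 9, 10, 12, 13, 14, 16, 20}
|A + A| = 18

|A + A| = 18


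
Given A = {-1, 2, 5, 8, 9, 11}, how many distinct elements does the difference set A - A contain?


A - A = {a - a' : a, a' ∈ A}; |A| = 6.
Bounds: 2|A|-1 ≤ |A - A| ≤ |A|² - |A| + 1, i.e. 11 ≤ |A - A| ≤ 31.
Note: 0 ∈ A - A always (from a - a). The set is symmetric: if d ∈ A - A then -d ∈ A - A.
Enumerate nonzero differences d = a - a' with a > a' (then include -d):
Positive differences: {1, 2, 3, 4, 6, 7, 9, 10, 12}
Full difference set: {0} ∪ (positive diffs) ∪ (negative diffs).
|A - A| = 1 + 2·9 = 19 (matches direct enumeration: 19).

|A - A| = 19


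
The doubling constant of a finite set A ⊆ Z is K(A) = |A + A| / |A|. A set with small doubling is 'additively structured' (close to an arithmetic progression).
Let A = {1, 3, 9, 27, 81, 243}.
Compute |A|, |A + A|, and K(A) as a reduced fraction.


|A| = 6.
Compute A + A by enumerating all 36 pairs.
A + A = {2, 4, 6, 10, 12, 18, 28, 30, 36, 54, 82, 84, 90, 108, 162, 244, 246, 252, 270, 324, 486}, so |A + A| = 21.
K = |A + A| / |A| = 21/6 = 7/2 ≈ 3.5000.
Reference: AP of size 6 gives K = 11/6 ≈ 1.8333; a fully generic set of size 6 gives K ≈ 3.5000.

|A| = 6, |A + A| = 21, K = 21/6 = 7/2.


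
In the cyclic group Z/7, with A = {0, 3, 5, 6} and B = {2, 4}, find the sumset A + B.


Work in Z/7Z: reduce every sum a + b modulo 7.
Enumerate all 8 pairs:
a = 0: 0+2=2, 0+4=4
a = 3: 3+2=5, 3+4=0
a = 5: 5+2=0, 5+4=2
a = 6: 6+2=1, 6+4=3
Distinct residues collected: {0, 1, 2, 3, 4, 5}
|A + B| = 6 (out of 7 total residues).

A + B = {0, 1, 2, 3, 4, 5}


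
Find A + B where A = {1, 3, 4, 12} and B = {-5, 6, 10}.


A + B = {a + b : a ∈ A, b ∈ B}.
Enumerate all |A|·|B| = 4·3 = 12 pairs (a, b) and collect distinct sums.
a = 1: 1+-5=-4, 1+6=7, 1+10=11
a = 3: 3+-5=-2, 3+6=9, 3+10=13
a = 4: 4+-5=-1, 4+6=10, 4+10=14
a = 12: 12+-5=7, 12+6=18, 12+10=22
Collecting distinct sums: A + B = {-4, -2, -1, 7, 9, 10, 11, 13, 14, 18, 22}
|A + B| = 11

A + B = {-4, -2, -1, 7, 9, 10, 11, 13, 14, 18, 22}


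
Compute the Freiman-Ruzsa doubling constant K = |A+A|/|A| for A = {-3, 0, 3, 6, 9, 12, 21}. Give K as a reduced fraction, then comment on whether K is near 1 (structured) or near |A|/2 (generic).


|A| = 7.
Compute A + A by enumerating all 49 pairs.
A + A = {-6, -3, 0, 3, 6, 9, 12, 15, 18, 21, 24, 27, 30, 33, 42}, so |A + A| = 15.
K = |A + A| / |A| = 15/7 (already in lowest terms) ≈ 2.1429.
Reference: AP of size 7 gives K = 13/7 ≈ 1.8571; a fully generic set of size 7 gives K ≈ 4.0000.

|A| = 7, |A + A| = 15, K = 15/7.


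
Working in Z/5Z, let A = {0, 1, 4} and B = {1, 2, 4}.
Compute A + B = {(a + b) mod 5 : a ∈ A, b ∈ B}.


Work in Z/5Z: reduce every sum a + b modulo 5.
Enumerate all 9 pairs:
a = 0: 0+1=1, 0+2=2, 0+4=4
a = 1: 1+1=2, 1+2=3, 1+4=0
a = 4: 4+1=0, 4+2=1, 4+4=3
Distinct residues collected: {0, 1, 2, 3, 4}
|A + B| = 5 (out of 5 total residues).

A + B = {0, 1, 2, 3, 4}


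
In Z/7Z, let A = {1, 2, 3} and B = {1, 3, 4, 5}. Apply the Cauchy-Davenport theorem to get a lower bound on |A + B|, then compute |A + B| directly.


Cauchy-Davenport: |A + B| ≥ min(p, |A| + |B| - 1) for A, B nonempty in Z/pZ.
|A| = 3, |B| = 4, p = 7.
CD lower bound = min(7, 3 + 4 - 1) = min(7, 6) = 6.
Compute A + B mod 7 directly:
a = 1: 1+1=2, 1+3=4, 1+4=5, 1+5=6
a = 2: 2+1=3, 2+3=5, 2+4=6, 2+5=0
a = 3: 3+1=4, 3+3=6, 3+4=0, 3+5=1
A + B = {0, 1, 2, 3, 4, 5, 6}, so |A + B| = 7.
Verify: 7 ≥ 6? Yes ✓.

CD lower bound = 6, actual |A + B| = 7.


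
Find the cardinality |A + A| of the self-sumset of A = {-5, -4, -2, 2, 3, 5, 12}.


A + A = {a + a' : a, a' ∈ A}; |A| = 7.
General bounds: 2|A| - 1 ≤ |A + A| ≤ |A|(|A|+1)/2, i.e. 13 ≤ |A + A| ≤ 28.
Lower bound 2|A|-1 is attained iff A is an arithmetic progression.
Enumerate sums a + a' for a ≤ a' (symmetric, so this suffices):
a = -5: -5+-5=-10, -5+-4=-9, -5+-2=-7, -5+2=-3, -5+3=-2, -5+5=0, -5+12=7
a = -4: -4+-4=-8, -4+-2=-6, -4+2=-2, -4+3=-1, -4+5=1, -4+12=8
a = -2: -2+-2=-4, -2+2=0, -2+3=1, -2+5=3, -2+12=10
a = 2: 2+2=4, 2+3=5, 2+5=7, 2+12=14
a = 3: 3+3=6, 3+5=8, 3+12=15
a = 5: 5+5=10, 5+12=17
a = 12: 12+12=24
Distinct sums: {-10, -9, -8, -7, -6, -4, -3, -2, -1, 0, 1, 3, 4, 5, 6, 7, 8, 10, 14, 15, 17, 24}
|A + A| = 22

|A + A| = 22


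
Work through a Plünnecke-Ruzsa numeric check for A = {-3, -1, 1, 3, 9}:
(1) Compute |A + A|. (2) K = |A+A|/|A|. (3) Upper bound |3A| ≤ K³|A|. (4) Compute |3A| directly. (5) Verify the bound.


|A| = 5.
Step 1: Compute A + A by enumerating all 25 pairs.
A + A = {-6, -4, -2, 0, 2, 4, 6, 8, 10, 12, 18}, so |A + A| = 11.
Step 2: Doubling constant K = |A + A|/|A| = 11/5 = 11/5 ≈ 2.2000.
Step 3: Plünnecke-Ruzsa gives |3A| ≤ K³·|A| = (2.2000)³ · 5 ≈ 53.2400.
Step 4: Compute 3A = A + A + A directly by enumerating all triples (a,b,c) ∈ A³; |3A| = 17.
Step 5: Check 17 ≤ 53.2400? Yes ✓.

K = 11/5, Plünnecke-Ruzsa bound K³|A| ≈ 53.2400, |3A| = 17, inequality holds.


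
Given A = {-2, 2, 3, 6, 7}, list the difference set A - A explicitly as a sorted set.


A - A = {a - a' : a, a' ∈ A}.
Compute a - a' for each ordered pair (a, a'):
a = -2: -2--2=0, -2-2=-4, -2-3=-5, -2-6=-8, -2-7=-9
a = 2: 2--2=4, 2-2=0, 2-3=-1, 2-6=-4, 2-7=-5
a = 3: 3--2=5, 3-2=1, 3-3=0, 3-6=-3, 3-7=-4
a = 6: 6--2=8, 6-2=4, 6-3=3, 6-6=0, 6-7=-1
a = 7: 7--2=9, 7-2=5, 7-3=4, 7-6=1, 7-7=0
Collecting distinct values (and noting 0 appears from a-a):
A - A = {-9, -8, -5, -4, -3, -1, 0, 1, 3, 4, 5, 8, 9}
|A - A| = 13

A - A = {-9, -8, -5, -4, -3, -1, 0, 1, 3, 4, 5, 8, 9}


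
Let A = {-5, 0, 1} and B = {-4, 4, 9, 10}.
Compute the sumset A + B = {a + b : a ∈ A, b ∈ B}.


A + B = {a + b : a ∈ A, b ∈ B}.
Enumerate all |A|·|B| = 3·4 = 12 pairs (a, b) and collect distinct sums.
a = -5: -5+-4=-9, -5+4=-1, -5+9=4, -5+10=5
a = 0: 0+-4=-4, 0+4=4, 0+9=9, 0+10=10
a = 1: 1+-4=-3, 1+4=5, 1+9=10, 1+10=11
Collecting distinct sums: A + B = {-9, -4, -3, -1, 4, 5, 9, 10, 11}
|A + B| = 9

A + B = {-9, -4, -3, -1, 4, 5, 9, 10, 11}


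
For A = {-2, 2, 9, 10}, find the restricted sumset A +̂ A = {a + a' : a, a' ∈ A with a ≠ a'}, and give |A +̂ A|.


Restricted sumset: A +̂ A = {a + a' : a ∈ A, a' ∈ A, a ≠ a'}.
Equivalently, take A + A and drop any sum 2a that is achievable ONLY as a + a for a ∈ A (i.e. sums representable only with equal summands).
Enumerate pairs (a, a') with a < a' (symmetric, so each unordered pair gives one sum; this covers all a ≠ a'):
  -2 + 2 = 0
  -2 + 9 = 7
  -2 + 10 = 8
  2 + 9 = 11
  2 + 10 = 12
  9 + 10 = 19
Collected distinct sums: {0, 7, 8, 11, 12, 19}
|A +̂ A| = 6
(Reference bound: |A +̂ A| ≥ 2|A| - 3 for |A| ≥ 2, with |A| = 4 giving ≥ 5.)

|A +̂ A| = 6


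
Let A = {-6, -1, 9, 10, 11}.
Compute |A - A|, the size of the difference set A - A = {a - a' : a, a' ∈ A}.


A - A = {a - a' : a, a' ∈ A}; |A| = 5.
Bounds: 2|A|-1 ≤ |A - A| ≤ |A|² - |A| + 1, i.e. 9 ≤ |A - A| ≤ 21.
Note: 0 ∈ A - A always (from a - a). The set is symmetric: if d ∈ A - A then -d ∈ A - A.
Enumerate nonzero differences d = a - a' with a > a' (then include -d):
Positive differences: {1, 2, 5, 10, 11, 12, 15, 16, 17}
Full difference set: {0} ∪ (positive diffs) ∪ (negative diffs).
|A - A| = 1 + 2·9 = 19 (matches direct enumeration: 19).

|A - A| = 19


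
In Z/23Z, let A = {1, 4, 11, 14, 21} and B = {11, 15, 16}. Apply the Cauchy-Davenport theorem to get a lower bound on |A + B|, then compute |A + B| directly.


Cauchy-Davenport: |A + B| ≥ min(p, |A| + |B| - 1) for A, B nonempty in Z/pZ.
|A| = 5, |B| = 3, p = 23.
CD lower bound = min(23, 5 + 3 - 1) = min(23, 7) = 7.
Compute A + B mod 23 directly:
a = 1: 1+11=12, 1+15=16, 1+16=17
a = 4: 4+11=15, 4+15=19, 4+16=20
a = 11: 11+11=22, 11+15=3, 11+16=4
a = 14: 14+11=2, 14+15=6, 14+16=7
a = 21: 21+11=9, 21+15=13, 21+16=14
A + B = {2, 3, 4, 6, 7, 9, 12, 13, 14, 15, 16, 17, 19, 20, 22}, so |A + B| = 15.
Verify: 15 ≥ 7? Yes ✓.

CD lower bound = 7, actual |A + B| = 15.


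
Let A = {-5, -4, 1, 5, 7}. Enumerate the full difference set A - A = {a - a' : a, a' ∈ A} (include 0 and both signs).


A - A = {a - a' : a, a' ∈ A}.
Compute a - a' for each ordered pair (a, a'):
a = -5: -5--5=0, -5--4=-1, -5-1=-6, -5-5=-10, -5-7=-12
a = -4: -4--5=1, -4--4=0, -4-1=-5, -4-5=-9, -4-7=-11
a = 1: 1--5=6, 1--4=5, 1-1=0, 1-5=-4, 1-7=-6
a = 5: 5--5=10, 5--4=9, 5-1=4, 5-5=0, 5-7=-2
a = 7: 7--5=12, 7--4=11, 7-1=6, 7-5=2, 7-7=0
Collecting distinct values (and noting 0 appears from a-a):
A - A = {-12, -11, -10, -9, -6, -5, -4, -2, -1, 0, 1, 2, 4, 5, 6, 9, 10, 11, 12}
|A - A| = 19

A - A = {-12, -11, -10, -9, -6, -5, -4, -2, -1, 0, 1, 2, 4, 5, 6, 9, 10, 11, 12}


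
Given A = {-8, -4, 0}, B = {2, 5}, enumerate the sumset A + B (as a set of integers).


A + B = {a + b : a ∈ A, b ∈ B}.
Enumerate all |A|·|B| = 3·2 = 6 pairs (a, b) and collect distinct sums.
a = -8: -8+2=-6, -8+5=-3
a = -4: -4+2=-2, -4+5=1
a = 0: 0+2=2, 0+5=5
Collecting distinct sums: A + B = {-6, -3, -2, 1, 2, 5}
|A + B| = 6

A + B = {-6, -3, -2, 1, 2, 5}


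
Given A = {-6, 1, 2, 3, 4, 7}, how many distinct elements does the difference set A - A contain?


A - A = {a - a' : a, a' ∈ A}; |A| = 6.
Bounds: 2|A|-1 ≤ |A - A| ≤ |A|² - |A| + 1, i.e. 11 ≤ |A - A| ≤ 31.
Note: 0 ∈ A - A always (from a - a). The set is symmetric: if d ∈ A - A then -d ∈ A - A.
Enumerate nonzero differences d = a - a' with a > a' (then include -d):
Positive differences: {1, 2, 3, 4, 5, 6, 7, 8, 9, 10, 13}
Full difference set: {0} ∪ (positive diffs) ∪ (negative diffs).
|A - A| = 1 + 2·11 = 23 (matches direct enumeration: 23).

|A - A| = 23


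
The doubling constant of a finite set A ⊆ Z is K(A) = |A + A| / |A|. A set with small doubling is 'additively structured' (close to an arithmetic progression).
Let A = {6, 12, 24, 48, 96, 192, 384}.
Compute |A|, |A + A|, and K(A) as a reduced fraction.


|A| = 7.
Compute A + A by enumerating all 49 pairs.
A + A = {12, 18, 24, 30, 36, 48, 54, 60, 72, 96, 102, 108, 120, 144, 192, 198, 204, 216, 240, 288, 384, 390, 396, 408, 432, 480, 576, 768}, so |A + A| = 28.
K = |A + A| / |A| = 28/7 = 4/1 ≈ 4.0000.
Reference: AP of size 7 gives K = 13/7 ≈ 1.8571; a fully generic set of size 7 gives K ≈ 4.0000.

|A| = 7, |A + A| = 28, K = 28/7 = 4/1.


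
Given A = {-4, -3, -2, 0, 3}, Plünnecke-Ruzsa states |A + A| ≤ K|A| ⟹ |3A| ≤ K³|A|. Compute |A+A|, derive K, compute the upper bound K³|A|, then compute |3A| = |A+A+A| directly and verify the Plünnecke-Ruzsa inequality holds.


|A| = 5.
Step 1: Compute A + A by enumerating all 25 pairs.
A + A = {-8, -7, -6, -5, -4, -3, -2, -1, 0, 1, 3, 6}, so |A + A| = 12.
Step 2: Doubling constant K = |A + A|/|A| = 12/5 = 12/5 ≈ 2.4000.
Step 3: Plünnecke-Ruzsa gives |3A| ≤ K³·|A| = (2.4000)³ · 5 ≈ 69.1200.
Step 4: Compute 3A = A + A + A directly by enumerating all triples (a,b,c) ∈ A³; |3A| = 19.
Step 5: Check 19 ≤ 69.1200? Yes ✓.

K = 12/5, Plünnecke-Ruzsa bound K³|A| ≈ 69.1200, |3A| = 19, inequality holds.


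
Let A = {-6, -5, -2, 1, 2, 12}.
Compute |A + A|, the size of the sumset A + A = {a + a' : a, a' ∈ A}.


A + A = {a + a' : a, a' ∈ A}; |A| = 6.
General bounds: 2|A| - 1 ≤ |A + A| ≤ |A|(|A|+1)/2, i.e. 11 ≤ |A + A| ≤ 21.
Lower bound 2|A|-1 is attained iff A is an arithmetic progression.
Enumerate sums a + a' for a ≤ a' (symmetric, so this suffices):
a = -6: -6+-6=-12, -6+-5=-11, -6+-2=-8, -6+1=-5, -6+2=-4, -6+12=6
a = -5: -5+-5=-10, -5+-2=-7, -5+1=-4, -5+2=-3, -5+12=7
a = -2: -2+-2=-4, -2+1=-1, -2+2=0, -2+12=10
a = 1: 1+1=2, 1+2=3, 1+12=13
a = 2: 2+2=4, 2+12=14
a = 12: 12+12=24
Distinct sums: {-12, -11, -10, -8, -7, -5, -4, -3, -1, 0, 2, 3, 4, 6, 7, 10, 13, 14, 24}
|A + A| = 19

|A + A| = 19


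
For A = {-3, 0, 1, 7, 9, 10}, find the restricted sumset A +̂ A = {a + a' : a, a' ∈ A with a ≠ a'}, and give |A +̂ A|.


Restricted sumset: A +̂ A = {a + a' : a ∈ A, a' ∈ A, a ≠ a'}.
Equivalently, take A + A and drop any sum 2a that is achievable ONLY as a + a for a ∈ A (i.e. sums representable only with equal summands).
Enumerate pairs (a, a') with a < a' (symmetric, so each unordered pair gives one sum; this covers all a ≠ a'):
  -3 + 0 = -3
  -3 + 1 = -2
  -3 + 7 = 4
  -3 + 9 = 6
  -3 + 10 = 7
  0 + 1 = 1
  0 + 7 = 7
  0 + 9 = 9
  0 + 10 = 10
  1 + 7 = 8
  1 + 9 = 10
  1 + 10 = 11
  7 + 9 = 16
  7 + 10 = 17
  9 + 10 = 19
Collected distinct sums: {-3, -2, 1, 4, 6, 7, 8, 9, 10, 11, 16, 17, 19}
|A +̂ A| = 13
(Reference bound: |A +̂ A| ≥ 2|A| - 3 for |A| ≥ 2, with |A| = 6 giving ≥ 9.)

|A +̂ A| = 13


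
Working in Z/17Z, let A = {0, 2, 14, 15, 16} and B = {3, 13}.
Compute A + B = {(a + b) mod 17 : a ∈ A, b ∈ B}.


Work in Z/17Z: reduce every sum a + b modulo 17.
Enumerate all 10 pairs:
a = 0: 0+3=3, 0+13=13
a = 2: 2+3=5, 2+13=15
a = 14: 14+3=0, 14+13=10
a = 15: 15+3=1, 15+13=11
a = 16: 16+3=2, 16+13=12
Distinct residues collected: {0, 1, 2, 3, 5, 10, 11, 12, 13, 15}
|A + B| = 10 (out of 17 total residues).

A + B = {0, 1, 2, 3, 5, 10, 11, 12, 13, 15}


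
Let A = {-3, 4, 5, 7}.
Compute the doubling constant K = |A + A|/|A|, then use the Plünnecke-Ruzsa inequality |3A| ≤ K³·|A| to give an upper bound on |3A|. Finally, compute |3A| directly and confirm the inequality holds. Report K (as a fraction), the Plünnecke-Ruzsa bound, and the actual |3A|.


|A| = 4.
Step 1: Compute A + A by enumerating all 16 pairs.
A + A = {-6, 1, 2, 4, 8, 9, 10, 11, 12, 14}, so |A + A| = 10.
Step 2: Doubling constant K = |A + A|/|A| = 10/4 = 10/4 ≈ 2.5000.
Step 3: Plünnecke-Ruzsa gives |3A| ≤ K³·|A| = (2.5000)³ · 4 ≈ 62.5000.
Step 4: Compute 3A = A + A + A directly by enumerating all triples (a,b,c) ∈ A³; |3A| = 19.
Step 5: Check 19 ≤ 62.5000? Yes ✓.

K = 10/4, Plünnecke-Ruzsa bound K³|A| ≈ 62.5000, |3A| = 19, inequality holds.


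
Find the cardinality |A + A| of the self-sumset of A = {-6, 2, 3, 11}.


A + A = {a + a' : a, a' ∈ A}; |A| = 4.
General bounds: 2|A| - 1 ≤ |A + A| ≤ |A|(|A|+1)/2, i.e. 7 ≤ |A + A| ≤ 10.
Lower bound 2|A|-1 is attained iff A is an arithmetic progression.
Enumerate sums a + a' for a ≤ a' (symmetric, so this suffices):
a = -6: -6+-6=-12, -6+2=-4, -6+3=-3, -6+11=5
a = 2: 2+2=4, 2+3=5, 2+11=13
a = 3: 3+3=6, 3+11=14
a = 11: 11+11=22
Distinct sums: {-12, -4, -3, 4, 5, 6, 13, 14, 22}
|A + A| = 9

|A + A| = 9


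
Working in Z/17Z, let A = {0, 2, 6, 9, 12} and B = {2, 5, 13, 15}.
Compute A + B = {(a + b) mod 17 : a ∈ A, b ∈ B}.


Work in Z/17Z: reduce every sum a + b modulo 17.
Enumerate all 20 pairs:
a = 0: 0+2=2, 0+5=5, 0+13=13, 0+15=15
a = 2: 2+2=4, 2+5=7, 2+13=15, 2+15=0
a = 6: 6+2=8, 6+5=11, 6+13=2, 6+15=4
a = 9: 9+2=11, 9+5=14, 9+13=5, 9+15=7
a = 12: 12+2=14, 12+5=0, 12+13=8, 12+15=10
Distinct residues collected: {0, 2, 4, 5, 7, 8, 10, 11, 13, 14, 15}
|A + B| = 11 (out of 17 total residues).

A + B = {0, 2, 4, 5, 7, 8, 10, 11, 13, 14, 15}


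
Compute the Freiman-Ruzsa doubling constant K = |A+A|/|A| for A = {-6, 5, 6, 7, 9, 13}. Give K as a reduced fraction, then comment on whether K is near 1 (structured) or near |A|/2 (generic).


|A| = 6.
Compute A + A by enumerating all 36 pairs.
A + A = {-12, -1, 0, 1, 3, 7, 10, 11, 12, 13, 14, 15, 16, 18, 19, 20, 22, 26}, so |A + A| = 18.
K = |A + A| / |A| = 18/6 = 3/1 ≈ 3.0000.
Reference: AP of size 6 gives K = 11/6 ≈ 1.8333; a fully generic set of size 6 gives K ≈ 3.5000.

|A| = 6, |A + A| = 18, K = 18/6 = 3/1.


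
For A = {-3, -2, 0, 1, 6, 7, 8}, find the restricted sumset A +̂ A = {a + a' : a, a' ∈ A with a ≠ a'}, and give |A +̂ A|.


Restricted sumset: A +̂ A = {a + a' : a ∈ A, a' ∈ A, a ≠ a'}.
Equivalently, take A + A and drop any sum 2a that is achievable ONLY as a + a for a ∈ A (i.e. sums representable only with equal summands).
Enumerate pairs (a, a') with a < a' (symmetric, so each unordered pair gives one sum; this covers all a ≠ a'):
  -3 + -2 = -5
  -3 + 0 = -3
  -3 + 1 = -2
  -3 + 6 = 3
  -3 + 7 = 4
  -3 + 8 = 5
  -2 + 0 = -2
  -2 + 1 = -1
  -2 + 6 = 4
  -2 + 7 = 5
  -2 + 8 = 6
  0 + 1 = 1
  0 + 6 = 6
  0 + 7 = 7
  0 + 8 = 8
  1 + 6 = 7
  1 + 7 = 8
  1 + 8 = 9
  6 + 7 = 13
  6 + 8 = 14
  7 + 8 = 15
Collected distinct sums: {-5, -3, -2, -1, 1, 3, 4, 5, 6, 7, 8, 9, 13, 14, 15}
|A +̂ A| = 15
(Reference bound: |A +̂ A| ≥ 2|A| - 3 for |A| ≥ 2, with |A| = 7 giving ≥ 11.)

|A +̂ A| = 15


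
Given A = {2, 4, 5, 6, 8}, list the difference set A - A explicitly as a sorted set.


A - A = {a - a' : a, a' ∈ A}.
Compute a - a' for each ordered pair (a, a'):
a = 2: 2-2=0, 2-4=-2, 2-5=-3, 2-6=-4, 2-8=-6
a = 4: 4-2=2, 4-4=0, 4-5=-1, 4-6=-2, 4-8=-4
a = 5: 5-2=3, 5-4=1, 5-5=0, 5-6=-1, 5-8=-3
a = 6: 6-2=4, 6-4=2, 6-5=1, 6-6=0, 6-8=-2
a = 8: 8-2=6, 8-4=4, 8-5=3, 8-6=2, 8-8=0
Collecting distinct values (and noting 0 appears from a-a):
A - A = {-6, -4, -3, -2, -1, 0, 1, 2, 3, 4, 6}
|A - A| = 11

A - A = {-6, -4, -3, -2, -1, 0, 1, 2, 3, 4, 6}


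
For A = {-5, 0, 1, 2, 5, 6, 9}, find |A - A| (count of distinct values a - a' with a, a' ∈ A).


A - A = {a - a' : a, a' ∈ A}; |A| = 7.
Bounds: 2|A|-1 ≤ |A - A| ≤ |A|² - |A| + 1, i.e. 13 ≤ |A - A| ≤ 43.
Note: 0 ∈ A - A always (from a - a). The set is symmetric: if d ∈ A - A then -d ∈ A - A.
Enumerate nonzero differences d = a - a' with a > a' (then include -d):
Positive differences: {1, 2, 3, 4, 5, 6, 7, 8, 9, 10, 11, 14}
Full difference set: {0} ∪ (positive diffs) ∪ (negative diffs).
|A - A| = 1 + 2·12 = 25 (matches direct enumeration: 25).

|A - A| = 25


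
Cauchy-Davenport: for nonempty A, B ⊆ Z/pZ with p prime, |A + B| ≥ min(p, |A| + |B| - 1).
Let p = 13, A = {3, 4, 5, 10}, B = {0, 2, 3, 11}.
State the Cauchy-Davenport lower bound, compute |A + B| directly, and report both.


Cauchy-Davenport: |A + B| ≥ min(p, |A| + |B| - 1) for A, B nonempty in Z/pZ.
|A| = 4, |B| = 4, p = 13.
CD lower bound = min(13, 4 + 4 - 1) = min(13, 7) = 7.
Compute A + B mod 13 directly:
a = 3: 3+0=3, 3+2=5, 3+3=6, 3+11=1
a = 4: 4+0=4, 4+2=6, 4+3=7, 4+11=2
a = 5: 5+0=5, 5+2=7, 5+3=8, 5+11=3
a = 10: 10+0=10, 10+2=12, 10+3=0, 10+11=8
A + B = {0, 1, 2, 3, 4, 5, 6, 7, 8, 10, 12}, so |A + B| = 11.
Verify: 11 ≥ 7? Yes ✓.

CD lower bound = 7, actual |A + B| = 11.


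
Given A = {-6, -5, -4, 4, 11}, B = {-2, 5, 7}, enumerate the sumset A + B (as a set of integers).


A + B = {a + b : a ∈ A, b ∈ B}.
Enumerate all |A|·|B| = 5·3 = 15 pairs (a, b) and collect distinct sums.
a = -6: -6+-2=-8, -6+5=-1, -6+7=1
a = -5: -5+-2=-7, -5+5=0, -5+7=2
a = -4: -4+-2=-6, -4+5=1, -4+7=3
a = 4: 4+-2=2, 4+5=9, 4+7=11
a = 11: 11+-2=9, 11+5=16, 11+7=18
Collecting distinct sums: A + B = {-8, -7, -6, -1, 0, 1, 2, 3, 9, 11, 16, 18}
|A + B| = 12

A + B = {-8, -7, -6, -1, 0, 1, 2, 3, 9, 11, 16, 18}


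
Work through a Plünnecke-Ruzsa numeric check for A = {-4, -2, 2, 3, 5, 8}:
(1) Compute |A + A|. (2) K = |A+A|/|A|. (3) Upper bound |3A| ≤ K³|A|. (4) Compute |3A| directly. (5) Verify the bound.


|A| = 6.
Step 1: Compute A + A by enumerating all 36 pairs.
A + A = {-8, -6, -4, -2, -1, 0, 1, 3, 4, 5, 6, 7, 8, 10, 11, 13, 16}, so |A + A| = 17.
Step 2: Doubling constant K = |A + A|/|A| = 17/6 = 17/6 ≈ 2.8333.
Step 3: Plünnecke-Ruzsa gives |3A| ≤ K³·|A| = (2.8333)³ · 6 ≈ 136.4722.
Step 4: Compute 3A = A + A + A directly by enumerating all triples (a,b,c) ∈ A³; |3A| = 30.
Step 5: Check 30 ≤ 136.4722? Yes ✓.

K = 17/6, Plünnecke-Ruzsa bound K³|A| ≈ 136.4722, |3A| = 30, inequality holds.


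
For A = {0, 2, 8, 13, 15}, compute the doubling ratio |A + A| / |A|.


|A| = 5.
Compute A + A by enumerating all 25 pairs.
A + A = {0, 2, 4, 8, 10, 13, 15, 16, 17, 21, 23, 26, 28, 30}, so |A + A| = 14.
K = |A + A| / |A| = 14/5 (already in lowest terms) ≈ 2.8000.
Reference: AP of size 5 gives K = 9/5 ≈ 1.8000; a fully generic set of size 5 gives K ≈ 3.0000.

|A| = 5, |A + A| = 14, K = 14/5.


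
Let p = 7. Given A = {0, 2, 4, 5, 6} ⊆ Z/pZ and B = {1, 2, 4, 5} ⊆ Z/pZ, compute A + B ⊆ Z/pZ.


Work in Z/7Z: reduce every sum a + b modulo 7.
Enumerate all 20 pairs:
a = 0: 0+1=1, 0+2=2, 0+4=4, 0+5=5
a = 2: 2+1=3, 2+2=4, 2+4=6, 2+5=0
a = 4: 4+1=5, 4+2=6, 4+4=1, 4+5=2
a = 5: 5+1=6, 5+2=0, 5+4=2, 5+5=3
a = 6: 6+1=0, 6+2=1, 6+4=3, 6+5=4
Distinct residues collected: {0, 1, 2, 3, 4, 5, 6}
|A + B| = 7 (out of 7 total residues).

A + B = {0, 1, 2, 3, 4, 5, 6}


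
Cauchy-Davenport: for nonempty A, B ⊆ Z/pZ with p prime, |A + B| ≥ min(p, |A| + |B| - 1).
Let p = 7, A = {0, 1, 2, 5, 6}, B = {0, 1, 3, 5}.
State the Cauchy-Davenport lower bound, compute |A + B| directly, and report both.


Cauchy-Davenport: |A + B| ≥ min(p, |A| + |B| - 1) for A, B nonempty in Z/pZ.
|A| = 5, |B| = 4, p = 7.
CD lower bound = min(7, 5 + 4 - 1) = min(7, 8) = 7.
Compute A + B mod 7 directly:
a = 0: 0+0=0, 0+1=1, 0+3=3, 0+5=5
a = 1: 1+0=1, 1+1=2, 1+3=4, 1+5=6
a = 2: 2+0=2, 2+1=3, 2+3=5, 2+5=0
a = 5: 5+0=5, 5+1=6, 5+3=1, 5+5=3
a = 6: 6+0=6, 6+1=0, 6+3=2, 6+5=4
A + B = {0, 1, 2, 3, 4, 5, 6}, so |A + B| = 7.
Verify: 7 ≥ 7? Yes ✓.

CD lower bound = 7, actual |A + B| = 7.


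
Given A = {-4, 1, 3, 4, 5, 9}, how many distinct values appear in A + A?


A + A = {a + a' : a, a' ∈ A}; |A| = 6.
General bounds: 2|A| - 1 ≤ |A + A| ≤ |A|(|A|+1)/2, i.e. 11 ≤ |A + A| ≤ 21.
Lower bound 2|A|-1 is attained iff A is an arithmetic progression.
Enumerate sums a + a' for a ≤ a' (symmetric, so this suffices):
a = -4: -4+-4=-8, -4+1=-3, -4+3=-1, -4+4=0, -4+5=1, -4+9=5
a = 1: 1+1=2, 1+3=4, 1+4=5, 1+5=6, 1+9=10
a = 3: 3+3=6, 3+4=7, 3+5=8, 3+9=12
a = 4: 4+4=8, 4+5=9, 4+9=13
a = 5: 5+5=10, 5+9=14
a = 9: 9+9=18
Distinct sums: {-8, -3, -1, 0, 1, 2, 4, 5, 6, 7, 8, 9, 10, 12, 13, 14, 18}
|A + A| = 17

|A + A| = 17


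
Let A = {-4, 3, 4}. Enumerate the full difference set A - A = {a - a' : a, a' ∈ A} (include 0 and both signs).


A - A = {a - a' : a, a' ∈ A}.
Compute a - a' for each ordered pair (a, a'):
a = -4: -4--4=0, -4-3=-7, -4-4=-8
a = 3: 3--4=7, 3-3=0, 3-4=-1
a = 4: 4--4=8, 4-3=1, 4-4=0
Collecting distinct values (and noting 0 appears from a-a):
A - A = {-8, -7, -1, 0, 1, 7, 8}
|A - A| = 7

A - A = {-8, -7, -1, 0, 1, 7, 8}


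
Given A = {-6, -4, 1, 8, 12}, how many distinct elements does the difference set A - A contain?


A - A = {a - a' : a, a' ∈ A}; |A| = 5.
Bounds: 2|A|-1 ≤ |A - A| ≤ |A|² - |A| + 1, i.e. 9 ≤ |A - A| ≤ 21.
Note: 0 ∈ A - A always (from a - a). The set is symmetric: if d ∈ A - A then -d ∈ A - A.
Enumerate nonzero differences d = a - a' with a > a' (then include -d):
Positive differences: {2, 4, 5, 7, 11, 12, 14, 16, 18}
Full difference set: {0} ∪ (positive diffs) ∪ (negative diffs).
|A - A| = 1 + 2·9 = 19 (matches direct enumeration: 19).

|A - A| = 19


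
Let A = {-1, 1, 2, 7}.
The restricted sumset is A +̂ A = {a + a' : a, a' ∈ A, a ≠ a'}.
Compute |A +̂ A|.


Restricted sumset: A +̂ A = {a + a' : a ∈ A, a' ∈ A, a ≠ a'}.
Equivalently, take A + A and drop any sum 2a that is achievable ONLY as a + a for a ∈ A (i.e. sums representable only with equal summands).
Enumerate pairs (a, a') with a < a' (symmetric, so each unordered pair gives one sum; this covers all a ≠ a'):
  -1 + 1 = 0
  -1 + 2 = 1
  -1 + 7 = 6
  1 + 2 = 3
  1 + 7 = 8
  2 + 7 = 9
Collected distinct sums: {0, 1, 3, 6, 8, 9}
|A +̂ A| = 6
(Reference bound: |A +̂ A| ≥ 2|A| - 3 for |A| ≥ 2, with |A| = 4 giving ≥ 5.)

|A +̂ A| = 6


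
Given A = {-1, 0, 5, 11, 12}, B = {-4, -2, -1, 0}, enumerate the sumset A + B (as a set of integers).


A + B = {a + b : a ∈ A, b ∈ B}.
Enumerate all |A|·|B| = 5·4 = 20 pairs (a, b) and collect distinct sums.
a = -1: -1+-4=-5, -1+-2=-3, -1+-1=-2, -1+0=-1
a = 0: 0+-4=-4, 0+-2=-2, 0+-1=-1, 0+0=0
a = 5: 5+-4=1, 5+-2=3, 5+-1=4, 5+0=5
a = 11: 11+-4=7, 11+-2=9, 11+-1=10, 11+0=11
a = 12: 12+-4=8, 12+-2=10, 12+-1=11, 12+0=12
Collecting distinct sums: A + B = {-5, -4, -3, -2, -1, 0, 1, 3, 4, 5, 7, 8, 9, 10, 11, 12}
|A + B| = 16

A + B = {-5, -4, -3, -2, -1, 0, 1, 3, 4, 5, 7, 8, 9, 10, 11, 12}


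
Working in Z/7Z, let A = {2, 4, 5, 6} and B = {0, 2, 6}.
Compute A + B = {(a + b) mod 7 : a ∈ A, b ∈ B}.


Work in Z/7Z: reduce every sum a + b modulo 7.
Enumerate all 12 pairs:
a = 2: 2+0=2, 2+2=4, 2+6=1
a = 4: 4+0=4, 4+2=6, 4+6=3
a = 5: 5+0=5, 5+2=0, 5+6=4
a = 6: 6+0=6, 6+2=1, 6+6=5
Distinct residues collected: {0, 1, 2, 3, 4, 5, 6}
|A + B| = 7 (out of 7 total residues).

A + B = {0, 1, 2, 3, 4, 5, 6}


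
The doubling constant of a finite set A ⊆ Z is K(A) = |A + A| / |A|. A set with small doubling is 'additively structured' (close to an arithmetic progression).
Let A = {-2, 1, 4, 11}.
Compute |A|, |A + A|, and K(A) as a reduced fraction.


|A| = 4.
Compute A + A by enumerating all 16 pairs.
A + A = {-4, -1, 2, 5, 8, 9, 12, 15, 22}, so |A + A| = 9.
K = |A + A| / |A| = 9/4 (already in lowest terms) ≈ 2.2500.
Reference: AP of size 4 gives K = 7/4 ≈ 1.7500; a fully generic set of size 4 gives K ≈ 2.5000.

|A| = 4, |A + A| = 9, K = 9/4.
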